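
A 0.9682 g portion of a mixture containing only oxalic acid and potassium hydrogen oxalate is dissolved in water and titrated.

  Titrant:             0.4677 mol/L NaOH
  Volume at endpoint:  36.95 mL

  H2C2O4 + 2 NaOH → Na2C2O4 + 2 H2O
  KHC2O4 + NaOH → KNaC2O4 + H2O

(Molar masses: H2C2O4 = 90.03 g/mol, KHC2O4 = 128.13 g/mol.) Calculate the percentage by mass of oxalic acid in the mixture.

n(NaOH) = 0.03695 × 0.4677 = 0.01728 mol
Let x = n(H2C2O4), y = n(KHC2O4).
Titrant: 2x + 1y = 0.01728;  mass: 90.03x + 128.13y = 0.9682
Solving, x = 7.496 × 10^-3 mol, y = 2.289 × 10^-3 mol
mass of H2C2O4 = 7.496 × 10^-3 × 90.03 = 0.6749 g
% H2C2O4 = 0.6749 / 0.9682 × 100 = 69.70 %

69.70 %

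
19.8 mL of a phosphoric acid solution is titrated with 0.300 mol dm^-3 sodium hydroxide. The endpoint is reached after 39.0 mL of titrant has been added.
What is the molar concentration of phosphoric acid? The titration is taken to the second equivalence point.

0.295 mol/L

H3PO4 + 2 NaOH → Na2HPO4 + 2 H2O
n(NaOH) = 0.0390 L × 0.300 mol/L = 0.0117 mol
From the 1:2 mole ratio, n(H3PO4) = 1/2 × 0.0117 = 5.85 × 10^-3 mol
[H3PO4] = 5.85 × 10^-3 mol / 0.0198 L = 0.295 mol/L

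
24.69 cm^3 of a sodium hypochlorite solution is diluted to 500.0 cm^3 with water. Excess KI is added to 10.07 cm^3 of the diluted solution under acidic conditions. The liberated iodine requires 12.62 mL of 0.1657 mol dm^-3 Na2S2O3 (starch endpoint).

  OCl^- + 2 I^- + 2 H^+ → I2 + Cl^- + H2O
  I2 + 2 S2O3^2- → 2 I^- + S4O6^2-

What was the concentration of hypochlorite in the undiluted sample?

2.103 mol/L

n(S2O3^2-) = 0.01262 × 0.1657 = 2.091 × 10^-3 mol
n(I2) = n(S2O3^2-)/2 = 1.046 × 10^-3 mol
n(OCl^-) in the aliquot = 1.046 × 10^-3 mol (1:1 ratio)
[OCl^-]_dilute = 1.046 × 10^-3 / 0.01007 = 0.1038 mol/L
[OCl^-]_original = 0.1038 × 500.0/24.69 = 2.103 mol/L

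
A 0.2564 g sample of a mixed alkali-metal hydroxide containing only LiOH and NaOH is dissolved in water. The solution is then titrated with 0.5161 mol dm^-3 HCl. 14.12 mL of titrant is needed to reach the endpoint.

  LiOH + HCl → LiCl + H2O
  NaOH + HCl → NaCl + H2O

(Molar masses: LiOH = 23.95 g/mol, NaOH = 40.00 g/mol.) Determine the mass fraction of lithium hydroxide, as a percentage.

n(HCl) = 0.01412 × 0.5161 = 7.287 × 10^-3 mol
Let x = n(LiOH), y = n(NaOH).
Titrant: 1x + 1y = 7.287 × 10^-3;  mass: 23.95x + 40.00y = 0.2564
Solving, x = 2.186 × 10^-3 mol, y = 5.101 × 10^-3 mol
mass of LiOH = 2.186 × 10^-3 × 23.95 = 0.05237 g
% LiOH = 0.05237 / 0.2564 × 100 = 20.42 %

20.42 %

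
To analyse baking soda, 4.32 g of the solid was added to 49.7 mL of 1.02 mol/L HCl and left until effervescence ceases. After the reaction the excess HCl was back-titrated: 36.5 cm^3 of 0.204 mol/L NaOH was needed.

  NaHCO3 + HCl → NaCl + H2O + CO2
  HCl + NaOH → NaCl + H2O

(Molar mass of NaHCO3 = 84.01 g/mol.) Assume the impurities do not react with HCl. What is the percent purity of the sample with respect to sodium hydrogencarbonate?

n(HCl) added = 0.0497 × 1.02 = 0.0507 mol
n(NaOH) used in back-titration = 0.0365 × 0.204 = 7.45 × 10^-3 mol
n(HCl) left over = 7.45 × 10^-3 mol (1:1 ratio)
n(HCl) consumed by analyte = 0.0507 − 7.45 × 10^-3 = 0.0432 mol
n(NaHCO3) = 0.0432 mol (1:1 ratio)
mass of NaHCO3 = 0.0432 × 84.01 = 3.63 g
% NaHCO3 = 3.63 / 4.32 × 100 = 84.1 %

84.1 %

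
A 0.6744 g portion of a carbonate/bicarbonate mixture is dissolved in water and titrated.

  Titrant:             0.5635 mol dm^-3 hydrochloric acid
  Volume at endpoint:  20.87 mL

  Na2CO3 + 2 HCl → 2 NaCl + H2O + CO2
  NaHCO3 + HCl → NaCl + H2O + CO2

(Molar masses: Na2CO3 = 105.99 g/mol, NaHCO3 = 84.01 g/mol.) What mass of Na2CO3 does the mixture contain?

0.5358 g

n(HCl) = 0.02087 × 0.5635 = 0.01176 mol
Let x = n(Na2CO3), y = n(NaHCO3).
Titrant: 2x + 1y = 0.01176;  mass: 105.99x + 84.01y = 0.6744
Solving, x = 5.055 × 10^-3 mol, y = 1.650 × 10^-3 mol
mass of Na2CO3 = 5.055 × 10^-3 × 105.99 = 0.5358 g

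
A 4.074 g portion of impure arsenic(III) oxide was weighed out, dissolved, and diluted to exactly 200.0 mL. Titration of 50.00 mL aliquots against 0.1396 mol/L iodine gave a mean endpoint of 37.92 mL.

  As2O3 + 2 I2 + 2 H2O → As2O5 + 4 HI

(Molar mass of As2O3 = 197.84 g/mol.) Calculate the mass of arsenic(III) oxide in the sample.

n(I2) per titration = 0.03792 × 0.1396 = 5.294 × 10^-3 mol
From the 1:2 ratio, n(As2O3) in each aliquot = 1/2 × 5.294 × 10^-3 = 2.647 × 10^-3 mol
n(As2O3) in the whole flask = 2.647 × 10^-3 × 200.0/50.00 = 0.01059 mol
mass of As2O3 = 0.01059 × 197.84 = 2.095 g

2.095 g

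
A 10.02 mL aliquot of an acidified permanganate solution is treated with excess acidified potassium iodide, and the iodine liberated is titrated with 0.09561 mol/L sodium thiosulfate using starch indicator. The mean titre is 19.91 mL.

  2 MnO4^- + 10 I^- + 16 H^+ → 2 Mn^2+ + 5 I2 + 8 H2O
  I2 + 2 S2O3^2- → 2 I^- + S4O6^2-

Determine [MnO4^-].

0.03800 mol/L

n(S2O3^2-) = 0.01991 × 0.09561 = 1.904 × 10^-3 mol
n(I2) = n(S2O3^2-)/2 = 9.518 × 10^-4 mol
From the 2:5 ratio, n(MnO4^-) in the aliquot = 2/5 × 9.518 × 10^-4 = 3.807 × 10^-4 mol
[MnO4^-] = 3.807 × 10^-4 / 0.01002 = 0.03800 mol/L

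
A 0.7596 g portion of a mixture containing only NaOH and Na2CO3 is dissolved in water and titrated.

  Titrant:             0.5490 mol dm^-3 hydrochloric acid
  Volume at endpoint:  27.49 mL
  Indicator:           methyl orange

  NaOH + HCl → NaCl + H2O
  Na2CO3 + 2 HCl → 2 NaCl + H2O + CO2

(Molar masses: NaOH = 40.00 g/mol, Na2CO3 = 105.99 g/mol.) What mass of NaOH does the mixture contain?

0.1237 g

n(HCl) = 0.02749 × 0.5490 = 0.01509 mol
Let x = n(NaOH), y = n(Na2CO3).
Titrant: 1x + 2y = 0.01509;  mass: 40.00x + 105.99y = 0.7596
Solving, x = 3.094 × 10^-3 mol, y = 5.999 × 10^-3 mol
mass of NaOH = 3.094 × 10^-3 × 40.00 = 0.1237 g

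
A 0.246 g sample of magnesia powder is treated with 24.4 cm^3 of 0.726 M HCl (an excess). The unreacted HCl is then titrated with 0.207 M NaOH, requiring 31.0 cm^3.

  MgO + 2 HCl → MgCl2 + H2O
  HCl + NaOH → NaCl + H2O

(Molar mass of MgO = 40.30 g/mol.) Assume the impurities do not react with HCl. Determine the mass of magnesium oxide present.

n(HCl) added = 0.0244 × 0.726 = 0.0177 mol
n(NaOH) used in back-titration = 0.0310 × 0.207 = 6.42 × 10^-3 mol
n(HCl) left over = 6.42 × 10^-3 mol (1:1 ratio)
n(HCl) consumed by analyte = 0.0177 − 6.42 × 10^-3 = 0.0113 mol
From the 1:2 ratio, n(MgO) = 1/2 × 0.0113 = 5.65 × 10^-3 mol
mass of MgO = 5.65 × 10^-3 × 40.30 = 0.228 g

0.228 g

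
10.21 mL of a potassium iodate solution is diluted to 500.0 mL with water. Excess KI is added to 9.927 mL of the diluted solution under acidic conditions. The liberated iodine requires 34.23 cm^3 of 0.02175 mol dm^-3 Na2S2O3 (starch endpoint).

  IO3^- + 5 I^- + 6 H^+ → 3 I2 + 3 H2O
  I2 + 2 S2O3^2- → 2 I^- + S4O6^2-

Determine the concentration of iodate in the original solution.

n(S2O3^2-) = 0.03423 × 0.02175 = 7.445 × 10^-4 mol
n(I2) = n(S2O3^2-)/2 = 3.723 × 10^-4 mol
From the 1:3 ratio, n(IO3^-) in the aliquot = 1/3 × 3.723 × 10^-4 = 1.241 × 10^-4 mol
[IO3^-]_dilute = 1.241 × 10^-4 / 0.009927 = 0.01250 mol/L
[IO3^-]_original = 0.01250 × 500.0/10.21 = 0.6121 mol/L

0.6121 mol/L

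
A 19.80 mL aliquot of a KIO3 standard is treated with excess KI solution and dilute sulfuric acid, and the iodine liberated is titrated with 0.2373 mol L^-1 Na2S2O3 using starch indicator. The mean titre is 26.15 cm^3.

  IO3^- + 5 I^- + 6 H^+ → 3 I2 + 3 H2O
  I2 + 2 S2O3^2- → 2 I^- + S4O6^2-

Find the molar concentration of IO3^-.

n(S2O3^2-) = 0.02615 × 0.2373 = 6.205 × 10^-3 mol
n(I2) = n(S2O3^2-)/2 = 3.103 × 10^-3 mol
From the 1:3 ratio, n(IO3^-) in the aliquot = 1/3 × 3.103 × 10^-3 = 1.034 × 10^-3 mol
[IO3^-] = 1.034 × 10^-3 / 0.01980 = 0.05223 mol/L

0.05223 mol/L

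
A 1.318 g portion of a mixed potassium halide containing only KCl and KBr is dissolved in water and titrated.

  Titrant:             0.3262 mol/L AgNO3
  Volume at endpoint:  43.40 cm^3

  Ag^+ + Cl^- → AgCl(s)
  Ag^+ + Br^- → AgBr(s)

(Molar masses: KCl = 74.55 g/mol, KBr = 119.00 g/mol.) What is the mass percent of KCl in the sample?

n(AgNO3) = 0.04340 × 0.3262 = 0.01416 mol
Let x = n(KCl), y = n(KBr).
Titrant: 1x + 1y = 0.01416;  mass: 74.55x + 119.00y = 1.318
Solving, x = 8.250 × 10^-3 mol, y = 5.908 × 10^-3 mol
mass of KCl = 8.250 × 10^-3 × 74.55 = 0.6150 g
% KCl = 0.6150 / 1.318 × 100 = 46.66 %

46.66 %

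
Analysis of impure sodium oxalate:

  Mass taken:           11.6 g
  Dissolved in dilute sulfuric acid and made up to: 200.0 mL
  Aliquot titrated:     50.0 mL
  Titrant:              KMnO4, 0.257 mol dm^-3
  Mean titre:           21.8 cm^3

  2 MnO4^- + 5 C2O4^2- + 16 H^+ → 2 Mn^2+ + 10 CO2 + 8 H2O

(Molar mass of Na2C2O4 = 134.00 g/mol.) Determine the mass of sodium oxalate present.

n(KMnO4) per titration = 0.0218 × 0.257 = 5.60 × 10^-3 mol
From the 5:2 ratio, n(Na2C2O4) in each aliquot = 5/2 × 5.60 × 10^-3 = 0.0140 mol
n(Na2C2O4) in the whole flask = 0.0140 × 200.0/50.0 = 0.0560 mol
mass of Na2C2O4 = 0.0560 × 134.00 = 7.51 g

7.51 g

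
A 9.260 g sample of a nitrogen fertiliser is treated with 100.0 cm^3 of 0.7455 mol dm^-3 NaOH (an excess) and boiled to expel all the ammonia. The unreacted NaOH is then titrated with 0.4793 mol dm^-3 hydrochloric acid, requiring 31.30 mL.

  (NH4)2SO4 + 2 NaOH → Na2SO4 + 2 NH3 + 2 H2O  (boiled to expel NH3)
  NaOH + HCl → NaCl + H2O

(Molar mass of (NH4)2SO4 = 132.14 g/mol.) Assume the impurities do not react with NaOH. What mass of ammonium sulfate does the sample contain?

3.934 g

n(NaOH) added = 0.1000 × 0.7455 = 0.07455 mol
n(HCl) used in back-titration = 0.03130 × 0.4793 = 0.01500 mol
n(NaOH) left over = 0.01500 mol (1:1 ratio)
n(NaOH) consumed by analyte = 0.07455 − 0.01500 = 0.05955 mol
From the 1:2 ratio, n((NH4)2SO4) = 1/2 × 0.05955 = 0.02977 mol
mass of (NH4)2SO4 = 0.02977 × 132.14 = 3.934 g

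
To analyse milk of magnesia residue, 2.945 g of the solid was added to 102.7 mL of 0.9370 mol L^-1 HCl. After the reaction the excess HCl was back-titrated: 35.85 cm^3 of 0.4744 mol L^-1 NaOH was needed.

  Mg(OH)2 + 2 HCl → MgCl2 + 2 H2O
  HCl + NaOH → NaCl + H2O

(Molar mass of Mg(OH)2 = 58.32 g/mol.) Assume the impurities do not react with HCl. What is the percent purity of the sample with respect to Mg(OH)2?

78.44 %

n(HCl) added = 0.1027 × 0.9370 = 0.09623 mol
n(NaOH) used in back-titration = 0.03585 × 0.4744 = 0.01701 mol
n(HCl) left over = 0.01701 mol (1:1 ratio)
n(HCl) consumed by analyte = 0.09623 − 0.01701 = 0.07922 mol
From the 1:2 ratio, n(Mg(OH)2) = 1/2 × 0.07922 = 0.03961 mol
mass of Mg(OH)2 = 0.03961 × 58.32 = 2.310 g
% Mg(OH)2 = 2.310 / 2.945 × 100 = 78.44 %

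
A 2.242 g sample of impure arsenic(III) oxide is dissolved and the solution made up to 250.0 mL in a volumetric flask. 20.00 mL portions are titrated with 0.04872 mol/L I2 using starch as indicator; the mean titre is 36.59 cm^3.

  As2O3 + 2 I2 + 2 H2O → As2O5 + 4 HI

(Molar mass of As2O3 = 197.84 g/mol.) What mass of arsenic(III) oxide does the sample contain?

n(I2) per titration = 0.03659 × 0.04872 = 1.783 × 10^-3 mol
From the 1:2 ratio, n(As2O3) in each aliquot = 1/2 × 1.783 × 10^-3 = 8.913 × 10^-4 mol
n(As2O3) in the whole flask = 8.913 × 10^-4 × 250.0/20.00 = 0.01114 mol
mass of As2O3 = 0.01114 × 197.84 = 2.204 g

2.204 g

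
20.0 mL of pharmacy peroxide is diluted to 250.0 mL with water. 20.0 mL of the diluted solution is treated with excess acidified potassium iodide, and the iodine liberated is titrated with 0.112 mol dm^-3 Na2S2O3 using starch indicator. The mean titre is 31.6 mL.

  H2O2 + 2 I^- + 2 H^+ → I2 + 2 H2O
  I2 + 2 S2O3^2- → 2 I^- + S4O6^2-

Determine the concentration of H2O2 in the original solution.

1.11 mol/L

n(S2O3^2-) = 0.0316 × 0.112 = 3.54 × 10^-3 mol
n(I2) = n(S2O3^2-)/2 = 1.77 × 10^-3 mol
n(H2O2) in the aliquot = 1.77 × 10^-3 mol (1:1 ratio)
[H2O2]_dilute = 1.77 × 10^-3 / 0.0200 = 0.0885 mol/L
[H2O2]_original = 0.0885 × 250.0/20.0 = 1.11 mol/L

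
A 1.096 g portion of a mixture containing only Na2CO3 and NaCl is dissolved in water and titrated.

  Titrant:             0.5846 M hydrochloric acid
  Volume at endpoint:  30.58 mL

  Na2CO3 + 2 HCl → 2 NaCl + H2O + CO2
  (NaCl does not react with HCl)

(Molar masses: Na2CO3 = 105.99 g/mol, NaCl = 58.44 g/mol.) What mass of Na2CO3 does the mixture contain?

0.9474 g

n(HCl) = 0.03058 × 0.5846 = 0.01788 mol
Let x = n(Na2CO3), y = n(NaCl).
Titrant: 2x = 0.01788;  mass: 105.99x + 58.44y = 1.096
Solving, x = 8.939 × 10^-3 mol, y = 2.543 × 10^-3 mol
mass of Na2CO3 = 8.939 × 10^-3 × 105.99 = 0.9474 g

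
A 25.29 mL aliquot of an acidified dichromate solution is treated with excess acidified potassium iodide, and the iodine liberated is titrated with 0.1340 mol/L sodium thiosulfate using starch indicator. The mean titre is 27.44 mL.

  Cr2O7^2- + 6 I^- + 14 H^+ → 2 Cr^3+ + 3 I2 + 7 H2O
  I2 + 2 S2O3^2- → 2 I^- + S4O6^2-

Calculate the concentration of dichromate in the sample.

n(S2O3^2-) = 0.02744 × 0.1340 = 3.677 × 10^-3 mol
n(I2) = n(S2O3^2-)/2 = 1.838 × 10^-3 mol
From the 1:3 ratio, n(Cr2O7^2-) in the aliquot = 1/3 × 1.838 × 10^-3 = 6.128 × 10^-4 mol
[Cr2O7^2-] = 6.128 × 10^-4 / 0.02529 = 0.02423 mol/L

0.02423 mol/L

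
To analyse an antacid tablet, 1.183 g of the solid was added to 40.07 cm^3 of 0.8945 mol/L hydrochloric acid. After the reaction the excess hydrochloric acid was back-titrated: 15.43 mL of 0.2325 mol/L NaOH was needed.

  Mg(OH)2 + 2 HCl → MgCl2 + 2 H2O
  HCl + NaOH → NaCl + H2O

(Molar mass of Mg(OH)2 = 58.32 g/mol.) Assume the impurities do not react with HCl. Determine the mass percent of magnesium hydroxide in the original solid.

79.51 %

n(HCl) added = 0.04007 × 0.8945 = 0.03584 mol
n(NaOH) used in back-titration = 0.01543 × 0.2325 = 3.587 × 10^-3 mol
n(HCl) left over = 3.587 × 10^-3 mol (1:1 ratio)
n(HCl) consumed by analyte = 0.03584 − 3.587 × 10^-3 = 0.03226 mol
From the 1:2 ratio, n(Mg(OH)2) = 1/2 × 0.03226 = 0.01613 mol
mass of Mg(OH)2 = 0.01613 × 58.32 = 0.9406 g
% Mg(OH)2 = 0.9406 / 1.183 × 100 = 79.51 %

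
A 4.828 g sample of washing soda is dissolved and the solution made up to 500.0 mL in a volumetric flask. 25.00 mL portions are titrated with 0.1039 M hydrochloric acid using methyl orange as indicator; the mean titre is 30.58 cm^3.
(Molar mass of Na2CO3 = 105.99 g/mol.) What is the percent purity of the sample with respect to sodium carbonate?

69.75 %

Na2CO3 + 2 HCl → 2 NaCl + H2O + CO2
n(HCl) per titration = 0.03058 × 0.1039 = 3.177 × 10^-3 mol
From the 1:2 ratio, n(Na2CO3) in each aliquot = 1/2 × 3.177 × 10^-3 = 1.589 × 10^-3 mol
n(Na2CO3) in the whole flask = 1.589 × 10^-3 × 500.0/25.00 = 0.03177 mol
mass of Na2CO3 = 0.03177 × 105.99 = 3.368 g
% Na2CO3 = 3.368 / 4.828 × 100 = 69.75 %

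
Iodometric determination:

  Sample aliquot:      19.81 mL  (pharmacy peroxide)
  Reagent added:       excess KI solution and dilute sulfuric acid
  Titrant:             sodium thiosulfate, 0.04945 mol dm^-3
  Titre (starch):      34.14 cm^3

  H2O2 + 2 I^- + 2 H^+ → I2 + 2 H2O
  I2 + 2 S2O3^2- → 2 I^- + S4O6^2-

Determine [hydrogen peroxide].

n(S2O3^2-) = 0.03414 × 0.04945 = 1.688 × 10^-3 mol
n(I2) = n(S2O3^2-)/2 = 8.441 × 10^-4 mol
n(H2O2) in the aliquot = 8.441 × 10^-4 mol (1:1 ratio)
[H2O2] = 8.441 × 10^-4 / 0.01981 = 0.04261 mol/L

0.04261 mol/L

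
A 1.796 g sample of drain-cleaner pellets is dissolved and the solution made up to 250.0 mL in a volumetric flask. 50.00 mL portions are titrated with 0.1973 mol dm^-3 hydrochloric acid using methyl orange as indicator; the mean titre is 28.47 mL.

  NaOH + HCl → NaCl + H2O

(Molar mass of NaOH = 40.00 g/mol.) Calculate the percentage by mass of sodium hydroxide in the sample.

n(HCl) per titration = 0.02847 × 0.1973 = 5.617 × 10^-3 mol
n(NaOH) in each aliquot = 5.617 × 10^-3 mol (1:1 ratio)
n(NaOH) in the whole flask = 5.617 × 10^-3 × 250.0/50.00 = 0.02809 mol
mass of NaOH = 0.02809 × 40.00 = 1.123 g
% NaOH = 1.123 / 1.796 × 100 = 62.55 %

62.55 %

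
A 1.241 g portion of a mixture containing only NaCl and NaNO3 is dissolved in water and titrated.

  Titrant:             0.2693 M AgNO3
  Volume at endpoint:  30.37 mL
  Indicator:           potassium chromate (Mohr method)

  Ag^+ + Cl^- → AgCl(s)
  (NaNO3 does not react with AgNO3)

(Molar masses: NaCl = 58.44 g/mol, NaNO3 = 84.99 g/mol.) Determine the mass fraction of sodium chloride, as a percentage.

n(AgNO3) = 0.03037 × 0.2693 = 8.179 × 10^-3 mol
Let x = n(NaCl), y = n(NaNO3).
Titrant: 1x = 8.179 × 10^-3;  mass: 58.44x + 84.99y = 1.241
Solving, x = 8.179 × 10^-3 mol, y = 8.978 × 10^-3 mol
mass of NaCl = 8.179 × 10^-3 × 58.44 = 0.4780 g
% NaCl = 0.4780 / 1.241 × 100 = 38.51 %

38.51 %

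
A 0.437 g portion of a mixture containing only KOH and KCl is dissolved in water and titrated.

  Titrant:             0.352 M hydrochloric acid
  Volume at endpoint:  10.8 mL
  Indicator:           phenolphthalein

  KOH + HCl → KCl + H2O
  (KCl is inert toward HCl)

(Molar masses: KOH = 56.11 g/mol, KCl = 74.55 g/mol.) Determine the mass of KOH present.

n(HCl) = 0.0108 × 0.352 = 3.80 × 10^-3 mol
Let x = n(KOH), y = n(KCl).
Titrant: 1x = 3.80 × 10^-3;  mass: 56.11x + 74.55y = 0.437
Solving, x = 3.80 × 10^-3 mol, y = 3.00 × 10^-3 mol
mass of KOH = 3.80 × 10^-3 × 56.11 = 0.213 g

0.213 g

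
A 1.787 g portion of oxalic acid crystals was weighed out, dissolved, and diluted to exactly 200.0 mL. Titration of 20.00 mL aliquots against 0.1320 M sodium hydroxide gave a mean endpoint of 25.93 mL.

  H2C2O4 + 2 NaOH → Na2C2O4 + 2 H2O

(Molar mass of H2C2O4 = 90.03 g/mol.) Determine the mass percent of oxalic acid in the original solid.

86.22 %

n(NaOH) per titration = 0.02593 × 0.1320 = 3.423 × 10^-3 mol
From the 1:2 ratio, n(H2C2O4) in each aliquot = 1/2 × 3.423 × 10^-3 = 1.711 × 10^-3 mol
n(H2C2O4) in the whole flask = 1.711 × 10^-3 × 200.0/20.00 = 0.01711 mol
mass of H2C2O4 = 0.01711 × 90.03 = 1.541 g
% H2C2O4 = 1.541 / 1.787 × 100 = 86.22 %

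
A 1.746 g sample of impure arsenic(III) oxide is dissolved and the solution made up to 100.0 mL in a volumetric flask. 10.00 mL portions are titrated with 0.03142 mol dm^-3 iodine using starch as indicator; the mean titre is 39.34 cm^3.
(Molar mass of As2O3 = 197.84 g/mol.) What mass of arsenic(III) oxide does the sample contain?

As2O3 + 2 I2 + 2 H2O → As2O5 + 4 HI
n(I2) per titration = 0.03934 × 0.03142 = 1.236 × 10^-3 mol
From the 1:2 ratio, n(As2O3) in each aliquot = 1/2 × 1.236 × 10^-3 = 6.180 × 10^-4 mol
n(As2O3) in the whole flask = 6.180 × 10^-4 × 100.0/10.00 = 6.180 × 10^-3 mol
mass of As2O3 = 6.180 × 10^-3 × 197.84 = 1.223 g

1.223 g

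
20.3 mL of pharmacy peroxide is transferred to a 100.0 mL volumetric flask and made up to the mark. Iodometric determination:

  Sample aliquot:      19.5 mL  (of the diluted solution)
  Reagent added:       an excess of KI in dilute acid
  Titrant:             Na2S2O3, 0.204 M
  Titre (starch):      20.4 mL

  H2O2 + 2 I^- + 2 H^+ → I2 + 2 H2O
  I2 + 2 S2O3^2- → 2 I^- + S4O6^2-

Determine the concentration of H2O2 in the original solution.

0.526 M

n(S2O3^2-) = 0.0204 × 0.204 = 4.16 × 10^-3 mol
n(I2) = n(S2O3^2-)/2 = 2.08 × 10^-3 mol
n(H2O2) in the aliquot = 2.08 × 10^-3 mol (1:1 ratio)
[H2O2]_dilute = 2.08 × 10^-3 / 0.0195 = 0.107 mol/L
[H2O2]_original = 0.107 × 100.0/20.3 = 0.526 mol/L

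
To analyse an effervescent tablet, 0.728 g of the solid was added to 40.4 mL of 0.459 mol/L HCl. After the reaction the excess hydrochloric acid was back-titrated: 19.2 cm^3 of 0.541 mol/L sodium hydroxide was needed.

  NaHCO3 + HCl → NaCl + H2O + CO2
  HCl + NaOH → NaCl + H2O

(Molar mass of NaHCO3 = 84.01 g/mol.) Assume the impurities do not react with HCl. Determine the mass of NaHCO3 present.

0.685 g

n(HCl) added = 0.0404 × 0.459 = 0.0185 mol
n(NaOH) used in back-titration = 0.0192 × 0.541 = 0.0104 mol
n(HCl) left over = 0.0104 mol (1:1 ratio)
n(HCl) consumed by analyte = 0.0185 − 0.0104 = 8.16 × 10^-3 mol
n(NaHCO3) = 8.16 × 10^-3 mol (1:1 ratio)
mass of NaHCO3 = 8.16 × 10^-3 × 84.01 = 0.685 g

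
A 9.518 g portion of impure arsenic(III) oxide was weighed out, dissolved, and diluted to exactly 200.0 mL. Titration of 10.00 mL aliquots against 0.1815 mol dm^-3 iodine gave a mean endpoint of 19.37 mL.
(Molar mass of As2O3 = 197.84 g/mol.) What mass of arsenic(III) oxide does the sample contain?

As2O3 + 2 I2 + 2 H2O → As2O5 + 4 HI
n(I2) per titration = 0.01937 × 0.1815 = 3.516 × 10^-3 mol
From the 1:2 ratio, n(As2O3) in each aliquot = 1/2 × 3.516 × 10^-3 = 1.758 × 10^-3 mol
n(As2O3) in the whole flask = 1.758 × 10^-3 × 200.0/10.00 = 0.03516 mol
mass of As2O3 = 0.03516 × 197.84 = 6.955 g

6.955 g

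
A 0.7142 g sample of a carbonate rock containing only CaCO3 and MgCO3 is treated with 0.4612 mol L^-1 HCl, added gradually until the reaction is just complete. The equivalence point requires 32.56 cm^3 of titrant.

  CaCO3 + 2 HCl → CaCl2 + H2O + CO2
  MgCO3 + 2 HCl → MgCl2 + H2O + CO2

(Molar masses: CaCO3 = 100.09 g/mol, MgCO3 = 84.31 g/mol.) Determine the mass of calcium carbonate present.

0.5149 g

n(HCl) = 0.03256 × 0.4612 = 0.01502 mol
Let x = n(CaCO3), y = n(MgCO3).
Titrant: 2x + 2y = 0.01502;  mass: 100.09x + 84.31y = 0.7142
Solving, x = 5.144 × 10^-3 mol, y = 2.364 × 10^-3 mol
mass of CaCO3 = 5.144 × 10^-3 × 100.09 = 0.5149 g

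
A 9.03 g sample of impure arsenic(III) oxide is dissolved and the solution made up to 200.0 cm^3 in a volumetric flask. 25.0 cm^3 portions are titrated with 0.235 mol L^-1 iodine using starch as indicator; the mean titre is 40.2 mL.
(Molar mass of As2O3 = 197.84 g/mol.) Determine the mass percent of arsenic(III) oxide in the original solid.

82.8 %

As2O3 + 2 I2 + 2 H2O → As2O5 + 4 HI
n(I2) per titration = 0.0402 × 0.235 = 9.45 × 10^-3 mol
From the 1:2 ratio, n(As2O3) in each aliquot = 1/2 × 9.45 × 10^-3 = 4.72 × 10^-3 mol
n(As2O3) in the whole flask = 4.72 × 10^-3 × 200.0/25.0 = 0.0378 mol
mass of As2O3 = 0.0378 × 197.84 = 7.48 g
% As2O3 = 7.48 / 9.03 × 100 = 82.8 %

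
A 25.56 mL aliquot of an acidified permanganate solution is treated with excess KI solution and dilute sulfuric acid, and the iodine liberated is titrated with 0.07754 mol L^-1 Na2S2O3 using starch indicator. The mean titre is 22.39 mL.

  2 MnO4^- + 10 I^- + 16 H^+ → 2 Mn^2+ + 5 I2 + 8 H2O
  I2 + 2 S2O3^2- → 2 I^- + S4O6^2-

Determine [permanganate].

n(S2O3^2-) = 0.02239 × 0.07754 = 1.736 × 10^-3 mol
n(I2) = n(S2O3^2-)/2 = 8.681 × 10^-4 mol
From the 2:5 ratio, n(MnO4^-) in the aliquot = 2/5 × 8.681 × 10^-4 = 3.472 × 10^-4 mol
[MnO4^-] = 3.472 × 10^-4 / 0.02556 = 0.01358 mol/L

0.01358 mol/L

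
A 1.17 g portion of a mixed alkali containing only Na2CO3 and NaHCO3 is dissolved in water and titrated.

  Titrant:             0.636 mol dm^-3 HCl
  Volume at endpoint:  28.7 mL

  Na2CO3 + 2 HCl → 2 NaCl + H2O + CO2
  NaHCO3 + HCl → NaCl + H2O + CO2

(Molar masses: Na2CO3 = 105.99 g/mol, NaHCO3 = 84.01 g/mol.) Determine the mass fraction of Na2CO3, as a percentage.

n(HCl) = 0.0287 × 0.636 = 0.0183 mol
Let x = n(Na2CO3), y = n(NaHCO3).
Titrant: 2x + 1y = 0.0183;  mass: 105.99x + 84.01y = 1.17
Solving, x = 5.86 × 10^-3 mol, y = 6.53 × 10^-3 mol
mass of Na2CO3 = 5.86 × 10^-3 × 105.99 = 0.621 g
% Na2CO3 = 0.621 / 1.17 × 100 = 53.1 %

53.1 %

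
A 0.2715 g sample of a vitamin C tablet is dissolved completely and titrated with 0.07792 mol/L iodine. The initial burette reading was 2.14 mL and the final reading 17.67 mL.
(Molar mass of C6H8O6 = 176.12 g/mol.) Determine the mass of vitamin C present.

0.2131 g

C6H8O6 + I2 → C6H6O6 + 2 HI
n(I2) = 0.01553 L × 0.07792 mol/L = 1.210 × 10^-3 mol
n(C6H8O6) = 1.210 × 10^-3 mol (1:1 ratio)
mass of C6H8O6 = 1.210 × 10^-3 × 176.12 g/mol = 0.2131 g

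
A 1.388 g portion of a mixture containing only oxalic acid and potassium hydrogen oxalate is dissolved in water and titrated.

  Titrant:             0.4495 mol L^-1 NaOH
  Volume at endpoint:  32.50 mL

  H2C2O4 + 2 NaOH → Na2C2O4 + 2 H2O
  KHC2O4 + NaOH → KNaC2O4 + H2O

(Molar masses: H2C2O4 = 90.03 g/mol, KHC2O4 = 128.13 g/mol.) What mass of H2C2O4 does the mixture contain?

0.2620 g

n(NaOH) = 0.03250 × 0.4495 = 0.01461 mol
Let x = n(H2C2O4), y = n(KHC2O4).
Titrant: 2x + 1y = 0.01461;  mass: 90.03x + 128.13y = 1.388
Solving, x = 2.911 × 10^-3 mol, y = 8.788 × 10^-3 mol
mass of H2C2O4 = 2.911 × 10^-3 × 90.03 = 0.2620 g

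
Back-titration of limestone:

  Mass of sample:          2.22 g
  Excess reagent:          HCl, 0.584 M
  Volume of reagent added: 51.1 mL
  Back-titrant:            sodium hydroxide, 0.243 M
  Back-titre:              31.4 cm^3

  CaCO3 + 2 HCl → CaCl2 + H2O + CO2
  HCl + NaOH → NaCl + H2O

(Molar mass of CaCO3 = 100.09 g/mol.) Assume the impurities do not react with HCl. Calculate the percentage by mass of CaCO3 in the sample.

n(HCl) added = 0.0511 × 0.584 = 0.0298 mol
n(NaOH) used in back-titration = 0.0314 × 0.243 = 7.63 × 10^-3 mol
n(HCl) left over = 7.63 × 10^-3 mol (1:1 ratio)
n(HCl) consumed by analyte = 0.0298 − 7.63 × 10^-3 = 0.0222 mol
From the 1:2 ratio, n(CaCO3) = 1/2 × 0.0222 = 0.0111 mol
mass of CaCO3 = 0.0111 × 100.09 = 1.11 g
% CaCO3 = 1.11 / 2.22 × 100 = 50.1 %

50.1 %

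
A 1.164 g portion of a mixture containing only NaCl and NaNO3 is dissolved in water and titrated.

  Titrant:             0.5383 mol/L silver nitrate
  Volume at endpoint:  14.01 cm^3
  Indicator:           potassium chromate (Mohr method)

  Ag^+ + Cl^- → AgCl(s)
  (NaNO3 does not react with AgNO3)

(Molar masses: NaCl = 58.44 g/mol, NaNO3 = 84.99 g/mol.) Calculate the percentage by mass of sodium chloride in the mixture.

n(AgNO3) = 0.01401 × 0.5383 = 7.542 × 10^-3 mol
Let x = n(NaCl), y = n(NaNO3).
Titrant: 1x = 7.542 × 10^-3;  mass: 58.44x + 84.99y = 1.164
Solving, x = 7.542 × 10^-3 mol, y = 8.510 × 10^-3 mol
mass of NaCl = 7.542 × 10^-3 × 58.44 = 0.4407 g
% NaCl = 0.4407 / 1.164 × 100 = 37.86 %

37.86 %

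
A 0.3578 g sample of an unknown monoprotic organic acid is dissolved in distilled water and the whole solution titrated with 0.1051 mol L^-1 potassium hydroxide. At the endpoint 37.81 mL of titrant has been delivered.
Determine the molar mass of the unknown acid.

n(KOH) = 0.03781 L × 0.1051 mol/L = 3.974 × 10^-3 mol
n(HA) = 3.974 × 10^-3 mol (1:1 ratio)
M = m / n = 0.3578 g / 3.974 × 10^-3 mol = 90.04 g/mol

90.04 g/mol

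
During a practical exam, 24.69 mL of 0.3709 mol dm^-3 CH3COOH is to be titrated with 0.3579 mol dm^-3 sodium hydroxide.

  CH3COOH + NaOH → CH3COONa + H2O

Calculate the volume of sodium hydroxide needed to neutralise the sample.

25.59 mL

n(CH3COOH) = 0.02469 L × 0.3709 mol/L = 9.158 × 10^-3 mol
n(NaOH) = 9.158 × 10^-3 mol (1:1 stoichiometry)
V(NaOH) = 9.158 × 10^-3 mol / 0.3579 mol/L = 0.02559 L = 25.59 mL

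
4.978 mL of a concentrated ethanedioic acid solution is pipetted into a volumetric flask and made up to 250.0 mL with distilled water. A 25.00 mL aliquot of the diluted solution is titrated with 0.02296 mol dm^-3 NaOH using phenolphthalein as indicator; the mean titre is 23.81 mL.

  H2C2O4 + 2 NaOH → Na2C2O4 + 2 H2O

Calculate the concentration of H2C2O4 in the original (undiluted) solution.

n(NaOH) = 0.02381 × 0.02296 = 5.467 × 10^-4 mol
From the 1:2 ratio, n(H2C2O4) in the aliquot = 1/2 × 5.467 × 10^-4 = 2.733 × 10^-4 mol
[H2C2O4]_dilute = 2.733 × 10^-4 / 0.02500 = 0.01093 mol/L
Dilution factor = 250.0 / 4.978 = 50.22
[H2C2O4]_stock = 0.01093 × 50.22 = 0.5491 mol/L

0.5491 mol/L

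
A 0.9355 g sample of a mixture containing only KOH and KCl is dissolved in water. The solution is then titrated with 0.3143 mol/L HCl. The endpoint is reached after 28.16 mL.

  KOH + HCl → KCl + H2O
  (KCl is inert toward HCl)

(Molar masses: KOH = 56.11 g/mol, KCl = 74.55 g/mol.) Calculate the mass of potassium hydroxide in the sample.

0.4966 g

n(HCl) = 0.02816 × 0.3143 = 8.851 × 10^-3 mol
Let x = n(KOH), y = n(KCl).
Titrant: 1x = 8.851 × 10^-3;  mass: 56.11x + 74.55y = 0.9355
Solving, x = 8.851 × 10^-3 mol, y = 5.887 × 10^-3 mol
mass of KOH = 8.851 × 10^-3 × 56.11 = 0.4966 g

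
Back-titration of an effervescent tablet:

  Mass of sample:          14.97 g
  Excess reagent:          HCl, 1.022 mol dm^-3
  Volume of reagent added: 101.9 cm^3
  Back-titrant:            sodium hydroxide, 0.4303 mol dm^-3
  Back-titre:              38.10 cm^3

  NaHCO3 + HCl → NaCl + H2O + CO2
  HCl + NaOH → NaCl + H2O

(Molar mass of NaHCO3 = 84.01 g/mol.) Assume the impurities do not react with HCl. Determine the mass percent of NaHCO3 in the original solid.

n(HCl) added = 0.1019 × 1.022 = 0.1041 mol
n(NaOH) used in back-titration = 0.03810 × 0.4303 = 0.01639 mol
n(HCl) left over = 0.01639 mol (1:1 ratio)
n(HCl) consumed by analyte = 0.1041 − 0.01639 = 0.08775 mol
n(NaHCO3) = 0.08775 mol (1:1 ratio)
mass of NaHCO3 = 0.08775 × 84.01 = 7.372 g
% NaHCO3 = 7.372 / 14.97 × 100 = 49.24 %

49.24 %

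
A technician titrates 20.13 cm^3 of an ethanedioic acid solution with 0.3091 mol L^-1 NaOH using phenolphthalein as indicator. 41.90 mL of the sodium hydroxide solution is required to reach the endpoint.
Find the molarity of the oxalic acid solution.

H2C2O4 + 2 NaOH → Na2C2O4 + 2 H2O
n(NaOH) = 0.04190 L × 0.3091 mol/L = 0.01295 mol
From the 1:2 mole ratio, n(H2C2O4) = 1/2 × 0.01295 = 6.476 × 10^-3 mol
[H2C2O4] = 6.476 × 10^-3 mol / 0.02013 L = 0.3217 mol/L

0.3217 mol/L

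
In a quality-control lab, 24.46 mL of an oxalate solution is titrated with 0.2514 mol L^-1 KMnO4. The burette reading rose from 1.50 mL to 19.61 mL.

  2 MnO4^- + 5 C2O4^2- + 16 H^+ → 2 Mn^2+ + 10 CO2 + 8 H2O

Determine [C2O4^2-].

0.4653 mol/L

n(KMnO4) = 0.01811 L × 0.2514 mol/L = 4.553 × 10^-3 mol
From the 5:2 mole ratio, n(C2O4^2-) = 5/2 × 4.553 × 10^-3 = 0.01138 mol
[C2O4^2-] = 0.01138 mol / 0.02446 L = 0.4653 mol/L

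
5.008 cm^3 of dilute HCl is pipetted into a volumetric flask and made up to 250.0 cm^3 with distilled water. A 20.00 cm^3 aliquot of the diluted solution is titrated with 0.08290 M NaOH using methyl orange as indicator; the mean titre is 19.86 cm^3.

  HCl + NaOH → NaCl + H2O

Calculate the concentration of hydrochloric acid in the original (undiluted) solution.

4.109 M

n(NaOH) = 0.01986 × 0.08290 = 1.646 × 10^-3 mol
n(HCl) in the aliquot = 1.646 × 10^-3 mol (1:1 ratio)
[HCl]_dilute = 1.646 × 10^-3 / 0.02000 = 0.08232 mol/L
Dilution factor = 250.0 / 5.008 = 49.92
[HCl]_stock = 0.08232 × 49.92 = 4.109 mol/L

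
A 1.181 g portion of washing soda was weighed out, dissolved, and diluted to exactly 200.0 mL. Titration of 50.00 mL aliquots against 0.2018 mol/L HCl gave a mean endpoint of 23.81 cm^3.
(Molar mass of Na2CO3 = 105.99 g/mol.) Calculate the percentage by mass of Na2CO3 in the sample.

86.24 %

Na2CO3 + 2 HCl → 2 NaCl + H2O + CO2
n(HCl) per titration = 0.02381 × 0.2018 = 4.805 × 10^-3 mol
From the 1:2 ratio, n(Na2CO3) in each aliquot = 1/2 × 4.805 × 10^-3 = 2.402 × 10^-3 mol
n(Na2CO3) in the whole flask = 2.402 × 10^-3 × 200.0/50.00 = 9.610 × 10^-3 mol
mass of Na2CO3 = 9.610 × 10^-3 × 105.99 = 1.019 g
% Na2CO3 = 1.019 / 1.181 × 100 = 86.24 %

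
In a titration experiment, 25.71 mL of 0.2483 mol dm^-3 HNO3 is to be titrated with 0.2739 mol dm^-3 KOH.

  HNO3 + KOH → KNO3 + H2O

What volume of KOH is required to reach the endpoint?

23.31 mL

n(HNO3) = 0.02571 L × 0.2483 mol/L = 6.384 × 10^-3 mol
n(KOH) = 6.384 × 10^-3 mol (1:1 stoichiometry)
V(KOH) = 6.384 × 10^-3 mol / 0.2739 mol/L = 0.02331 L = 23.31 mL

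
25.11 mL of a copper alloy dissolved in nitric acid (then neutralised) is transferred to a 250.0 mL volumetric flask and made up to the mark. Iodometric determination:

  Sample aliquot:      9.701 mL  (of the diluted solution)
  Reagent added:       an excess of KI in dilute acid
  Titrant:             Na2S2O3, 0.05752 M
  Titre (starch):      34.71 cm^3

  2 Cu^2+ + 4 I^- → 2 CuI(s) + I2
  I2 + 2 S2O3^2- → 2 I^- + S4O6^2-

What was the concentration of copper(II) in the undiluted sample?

n(S2O3^2-) = 0.03471 × 0.05752 = 1.997 × 10^-3 mol
n(I2) = n(S2O3^2-)/2 = 9.983 × 10^-4 mol
From the 2:1 ratio, n(Cu2+) in the aliquot = 2/1 × 9.983 × 10^-4 = 1.997 × 10^-3 mol
[Cu2+]_dilute = 1.997 × 10^-3 / 0.009701 = 0.2058 mol/L
[Cu2+]_original = 0.2058 × 250.0/25.11 = 2.049 mol/L

2.049 M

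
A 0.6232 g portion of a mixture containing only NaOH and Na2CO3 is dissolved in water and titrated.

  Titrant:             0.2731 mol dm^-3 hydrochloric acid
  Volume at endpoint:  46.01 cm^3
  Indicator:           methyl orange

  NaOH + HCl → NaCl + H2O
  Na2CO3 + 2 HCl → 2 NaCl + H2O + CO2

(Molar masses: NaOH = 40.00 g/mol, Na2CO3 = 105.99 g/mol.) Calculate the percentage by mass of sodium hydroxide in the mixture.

21.09 %

n(HCl) = 0.04601 × 0.2731 = 0.01257 mol
Let x = n(NaOH), y = n(Na2CO3).
Titrant: 1x + 2y = 0.01257;  mass: 40.00x + 105.99y = 0.6232
Solving, x = 3.286 × 10^-3 mol, y = 4.640 × 10^-3 mol
mass of NaOH = 3.286 × 10^-3 × 40.00 = 0.1314 g
% NaOH = 0.1314 / 0.6232 × 100 = 21.09 %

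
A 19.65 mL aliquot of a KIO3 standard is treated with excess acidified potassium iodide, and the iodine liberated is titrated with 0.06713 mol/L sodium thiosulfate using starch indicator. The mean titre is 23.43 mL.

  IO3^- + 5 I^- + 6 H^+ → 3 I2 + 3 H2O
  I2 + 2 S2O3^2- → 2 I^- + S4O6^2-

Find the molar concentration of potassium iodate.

n(S2O3^2-) = 0.02343 × 0.06713 = 1.573 × 10^-3 mol
n(I2) = n(S2O3^2-)/2 = 7.864 × 10^-4 mol
From the 1:3 ratio, n(IO3^-) in the aliquot = 1/3 × 7.864 × 10^-4 = 2.621 × 10^-4 mol
[IO3^-] = 2.621 × 10^-4 / 0.01965 = 0.01334 mol/L

0.01334 mol/L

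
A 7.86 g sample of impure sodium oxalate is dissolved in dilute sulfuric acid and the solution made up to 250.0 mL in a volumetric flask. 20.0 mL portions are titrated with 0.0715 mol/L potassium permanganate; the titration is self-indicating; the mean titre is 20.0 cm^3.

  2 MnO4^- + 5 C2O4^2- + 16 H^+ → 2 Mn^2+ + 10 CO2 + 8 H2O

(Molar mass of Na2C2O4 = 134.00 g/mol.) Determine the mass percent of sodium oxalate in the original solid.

n(KMnO4) per titration = 0.0200 × 0.0715 = 1.43 × 10^-3 mol
From the 5:2 ratio, n(Na2C2O4) in each aliquot = 5/2 × 1.43 × 10^-3 = 3.57 × 10^-3 mol
n(Na2C2O4) in the whole flask = 3.57 × 10^-3 × 250.0/20.0 = 0.0447 mol
mass of Na2C2O4 = 0.0447 × 134.00 = 5.99 g
% Na2C2O4 = 5.99 / 7.86 × 100 = 76.2 %

76.2 %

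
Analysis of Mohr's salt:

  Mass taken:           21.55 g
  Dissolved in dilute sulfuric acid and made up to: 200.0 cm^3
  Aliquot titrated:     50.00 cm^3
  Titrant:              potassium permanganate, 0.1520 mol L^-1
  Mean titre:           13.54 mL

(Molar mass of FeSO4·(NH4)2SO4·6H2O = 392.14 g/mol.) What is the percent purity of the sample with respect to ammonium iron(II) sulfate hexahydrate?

MnO4^- + 5 Fe^2+ + 8 H^+ → Mn^2+ + 5 Fe^3+ + 4 H2O
n(KMnO4) per titration = 0.01354 × 0.1520 = 2.058 × 10^-3 mol
From the 5:1 ratio, n(FeSO4·(NH4)2SO4·6H2O) in each aliquot = 5/1 × 2.058 × 10^-3 = 0.01029 mol
n(FeSO4·(NH4)2SO4·6H2O) in the whole flask = 0.01029 × 200.0/50.00 = 0.04116 mol
mass of FeSO4·(NH4)2SO4·6H2O = 0.04116 × 392.14 = 16.14 g
% FeSO4·(NH4)2SO4·6H2O = 16.14 / 21.55 × 100 = 74.90 %

74.90 %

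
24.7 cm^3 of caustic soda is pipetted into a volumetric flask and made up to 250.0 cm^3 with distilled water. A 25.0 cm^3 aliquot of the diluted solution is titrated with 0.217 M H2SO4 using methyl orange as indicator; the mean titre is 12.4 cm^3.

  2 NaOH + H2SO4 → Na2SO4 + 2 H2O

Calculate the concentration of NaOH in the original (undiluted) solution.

n(H2SO4) = 0.0124 × 0.217 = 2.69 × 10^-3 mol
From the 2:1 ratio, n(NaOH) in the aliquot = 2/1 × 2.69 × 10^-3 = 5.38 × 10^-3 mol
[NaOH]_dilute = 5.38 × 10^-3 / 0.0250 = 0.215 mol/L
Dilution factor = 250.0 / 24.7 = 10.12
[NaOH]_stock = 0.215 × 10.12 = 2.18 mol/L

2.18 M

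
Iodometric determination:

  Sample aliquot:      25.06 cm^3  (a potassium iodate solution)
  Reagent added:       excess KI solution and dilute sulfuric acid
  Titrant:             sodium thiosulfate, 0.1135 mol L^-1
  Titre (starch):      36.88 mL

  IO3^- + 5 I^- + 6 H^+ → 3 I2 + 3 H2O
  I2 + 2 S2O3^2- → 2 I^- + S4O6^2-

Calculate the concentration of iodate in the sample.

n(S2O3^2-) = 0.03688 × 0.1135 = 4.186 × 10^-3 mol
n(I2) = n(S2O3^2-)/2 = 2.093 × 10^-3 mol
From the 1:3 ratio, n(IO3^-) in the aliquot = 1/3 × 2.093 × 10^-3 = 6.976 × 10^-4 mol
[IO3^-] = 6.976 × 10^-4 / 0.02506 = 0.02784 mol/L

0.02784 mol/L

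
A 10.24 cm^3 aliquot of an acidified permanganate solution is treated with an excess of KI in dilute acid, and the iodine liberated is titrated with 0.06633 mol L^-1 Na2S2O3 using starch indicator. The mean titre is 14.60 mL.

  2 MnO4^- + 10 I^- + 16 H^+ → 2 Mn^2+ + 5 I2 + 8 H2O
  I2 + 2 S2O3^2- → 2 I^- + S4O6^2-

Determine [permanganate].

0.01891 mol/L

n(S2O3^2-) = 0.01460 × 0.06633 = 9.684 × 10^-4 mol
n(I2) = n(S2O3^2-)/2 = 4.842 × 10^-4 mol
From the 2:5 ratio, n(MnO4^-) in the aliquot = 2/5 × 4.842 × 10^-4 = 1.937 × 10^-4 mol
[MnO4^-] = 1.937 × 10^-4 / 0.01024 = 0.01891 mol/L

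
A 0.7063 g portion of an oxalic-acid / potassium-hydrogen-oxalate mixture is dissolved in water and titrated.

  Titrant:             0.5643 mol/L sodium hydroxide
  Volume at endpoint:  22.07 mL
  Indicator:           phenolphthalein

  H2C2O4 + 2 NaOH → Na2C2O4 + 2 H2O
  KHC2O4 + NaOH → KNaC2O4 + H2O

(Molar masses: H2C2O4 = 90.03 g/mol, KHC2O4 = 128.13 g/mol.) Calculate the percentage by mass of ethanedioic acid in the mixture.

68.20 %

n(NaOH) = 0.02207 × 0.5643 = 0.01245 mol
Let x = n(H2C2O4), y = n(KHC2O4).
Titrant: 2x + 1y = 0.01245;  mass: 90.03x + 128.13y = 0.7063
Solving, x = 5.351 × 10^-3 mol, y = 1.753 × 10^-3 mol
mass of H2C2O4 = 5.351 × 10^-3 × 90.03 = 0.4817 g
% H2C2O4 = 0.4817 / 0.7063 × 100 = 68.20 %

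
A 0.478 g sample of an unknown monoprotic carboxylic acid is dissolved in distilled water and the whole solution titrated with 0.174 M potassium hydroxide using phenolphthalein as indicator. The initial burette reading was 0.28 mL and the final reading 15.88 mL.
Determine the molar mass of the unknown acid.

n(KOH) = 0.0156 L × 0.174 mol/L = 2.71 × 10^-3 mol
n(HA) = 2.71 × 10^-3 mol (1:1 ratio)
M = m / n = 0.478 g / 2.71 × 10^-3 mol = 176 g/mol

176 g/mol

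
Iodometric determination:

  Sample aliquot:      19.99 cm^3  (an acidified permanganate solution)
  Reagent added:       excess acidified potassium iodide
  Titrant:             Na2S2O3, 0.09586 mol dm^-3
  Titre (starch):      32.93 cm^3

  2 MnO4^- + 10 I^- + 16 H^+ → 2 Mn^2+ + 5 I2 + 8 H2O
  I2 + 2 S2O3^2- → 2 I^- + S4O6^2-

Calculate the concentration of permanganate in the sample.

0.03158 mol/L

n(S2O3^2-) = 0.03293 × 0.09586 = 3.157 × 10^-3 mol
n(I2) = n(S2O3^2-)/2 = 1.578 × 10^-3 mol
From the 2:5 ratio, n(MnO4^-) in the aliquot = 2/5 × 1.578 × 10^-3 = 6.313 × 10^-4 mol
[MnO4^-] = 6.313 × 10^-4 / 0.01999 = 0.03158 mol/L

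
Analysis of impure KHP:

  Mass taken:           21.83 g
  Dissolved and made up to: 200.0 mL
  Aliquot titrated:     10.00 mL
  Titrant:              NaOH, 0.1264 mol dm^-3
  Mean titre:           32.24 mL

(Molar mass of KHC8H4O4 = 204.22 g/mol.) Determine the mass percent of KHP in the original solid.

76.25 %

KHC8H4O4 + NaOH → KNaC8H4O4 + H2O
n(NaOH) per titration = 0.03224 × 0.1264 = 4.075 × 10^-3 mol
n(KHC8H4O4) in each aliquot = 4.075 × 10^-3 mol (1:1 ratio)
n(KHC8H4O4) in the whole flask = 4.075 × 10^-3 × 200.0/10.00 = 0.08150 mol
mass of KHC8H4O4 = 0.08150 × 204.22 = 16.64 g
% KHC8H4O4 = 16.64 / 21.83 × 100 = 76.25 %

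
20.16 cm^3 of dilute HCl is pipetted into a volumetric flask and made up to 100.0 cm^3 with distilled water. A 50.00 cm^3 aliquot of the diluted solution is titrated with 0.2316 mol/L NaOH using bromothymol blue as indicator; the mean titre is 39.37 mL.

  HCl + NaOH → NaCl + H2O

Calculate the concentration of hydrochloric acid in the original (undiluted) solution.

0.9046 mol/L

n(NaOH) = 0.03937 × 0.2316 = 9.118 × 10^-3 mol
n(HCl) in the aliquot = 9.118 × 10^-3 mol (1:1 ratio)
[HCl]_dilute = 9.118 × 10^-3 / 0.05000 = 0.1824 mol/L
Dilution factor = 100.0 / 20.16 = 4.960
[HCl]_stock = 0.1824 × 4.960 = 0.9046 mol/L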